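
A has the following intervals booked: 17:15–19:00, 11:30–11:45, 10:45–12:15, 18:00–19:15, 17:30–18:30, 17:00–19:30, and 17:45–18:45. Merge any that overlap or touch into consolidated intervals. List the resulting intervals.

Sort by start: 10:45-12:15, 11:30-11:45, 17:00-19:30, 17:15-19:00, 17:30-18:30, 17:45-18:45, 18:00-19:15.
11:30-11:45 overlaps/touches 10:45-12:15 → extend to 10:45-12:15.
17:00-19:30 is disjoint → start new block.
17:15-19:00 overlaps/touches 17:00-19:30 → extend to 17:00-19:30.
17:30-18:30 overlaps/touches 17:00-19:30 → extend to 17:00-19:30.
17:45-18:45 overlaps/touches 17:00-19:30 → extend to 17:00-19:30.
18:00-19:15 overlaps/touches 17:00-19:30 → extend to 17:00-19:30.

10:45-12:15, 17:00-19:30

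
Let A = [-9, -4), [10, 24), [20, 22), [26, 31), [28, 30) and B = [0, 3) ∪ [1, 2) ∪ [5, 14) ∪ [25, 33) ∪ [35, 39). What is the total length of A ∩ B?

A, merged: [-9, -4), [10, 24), [26, 31).
B, merged: [0, 3), [5, 14), [25, 33), [35, 39).
A ∩ B = [10, 14), [26, 31).
Total: 4 + 5 = 9.

9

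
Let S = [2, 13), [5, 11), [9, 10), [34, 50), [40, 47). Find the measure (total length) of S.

27

Merged: [2, 13), [34, 50).
Lengths: 11 + 16 = 27.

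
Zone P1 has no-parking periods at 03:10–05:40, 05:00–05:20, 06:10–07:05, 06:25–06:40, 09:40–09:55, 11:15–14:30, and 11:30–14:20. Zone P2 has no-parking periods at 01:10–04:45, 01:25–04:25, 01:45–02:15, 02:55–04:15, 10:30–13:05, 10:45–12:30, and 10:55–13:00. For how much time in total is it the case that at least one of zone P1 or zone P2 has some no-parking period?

9 h 40 min

A, merged: 03:10–05:40, 06:10–07:05, 09:40–09:55, 11:15–14:30.
B, merged: 01:10–04:45, 10:30–13:05.
A ∪ B = 01:10–05:40, 06:10–07:05, 09:40–09:55, 10:30–14:30.
Total: 4 h 30 min + 55 min + 15 min + 4 h = 9 h 40 min.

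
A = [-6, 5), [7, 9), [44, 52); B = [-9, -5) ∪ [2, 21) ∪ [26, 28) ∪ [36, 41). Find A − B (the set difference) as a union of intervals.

[-6, 5) with B removed leaves [-5, 2).
[7, 9) lies entirely inside B → drops out.
[44, 52) is untouched.

[-5, 2) ∪ [44, 52)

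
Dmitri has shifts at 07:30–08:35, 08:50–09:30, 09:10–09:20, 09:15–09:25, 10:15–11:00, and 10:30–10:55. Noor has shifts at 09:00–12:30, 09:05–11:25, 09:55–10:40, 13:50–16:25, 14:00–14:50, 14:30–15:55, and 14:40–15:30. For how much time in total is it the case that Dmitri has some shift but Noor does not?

Merge the first list: 07:30–08:35, 08:50–09:30, 10:15–11:00.
Merge the second list: 09:00–12:30, 13:50–16:25.
A \ B = 07:30–08:35, 08:50–09:00.
Total: 1 h 5 min + 10 min = 1 h 15 min.

1 h 15 min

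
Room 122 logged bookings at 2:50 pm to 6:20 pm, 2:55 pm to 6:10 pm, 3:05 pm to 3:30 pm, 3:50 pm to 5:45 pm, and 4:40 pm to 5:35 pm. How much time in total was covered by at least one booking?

Merged: 2:50 pm–6:20 pm.
Length: 3 h 30 min.

3 h 30 min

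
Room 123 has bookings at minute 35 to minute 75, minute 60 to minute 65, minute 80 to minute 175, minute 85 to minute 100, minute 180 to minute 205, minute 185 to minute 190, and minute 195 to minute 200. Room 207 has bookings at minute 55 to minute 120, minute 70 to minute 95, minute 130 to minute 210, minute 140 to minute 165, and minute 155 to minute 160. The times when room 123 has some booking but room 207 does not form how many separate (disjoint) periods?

Merge the first list: minute 35 to minute 75, minute 80 to minute 175, minute 180 to minute 205.
Merge the second list: minute 55 to minute 120, minute 130 to minute 210.
A \ B = minute 35 to minute 55, minute 120 to minute 130.
That is 2 disjoint pieces.

2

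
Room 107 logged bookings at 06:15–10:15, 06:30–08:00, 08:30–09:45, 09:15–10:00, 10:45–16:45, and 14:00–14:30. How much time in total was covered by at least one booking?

Merged: 06:15–10:15, 10:45–16:45.
Lengths: 4 h + 6 h = 10 h.

10 h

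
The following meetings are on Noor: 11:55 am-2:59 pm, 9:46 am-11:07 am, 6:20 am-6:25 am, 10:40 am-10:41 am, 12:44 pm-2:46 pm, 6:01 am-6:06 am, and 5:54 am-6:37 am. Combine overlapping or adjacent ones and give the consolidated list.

Sort by start: 5:54 am-6:37 am, 6:01 am-6:06 am, 6:20 am-6:25 am, 9:46 am-11:07 am, 10:40 am-10:41 am, 11:55 am-2:59 pm, 12:44 pm-2:46 pm.
6:01 am-6:06 am overlaps/touches 5:54 am-6:37 am → extend to 5:54 am-6:37 am.
6:20 am-6:25 am overlaps/touches 5:54 am-6:37 am → extend to 5:54 am-6:37 am.
9:46 am-11:07 am is disjoint → start new block.
10:40 am-10:41 am overlaps/touches 9:46 am-11:07 am → extend to 9:46 am-11:07 am.
11:55 am-2:59 pm is disjoint → start new block.
12:44 pm-2:46 pm overlaps/touches 11:55 am-2:59 pm → extend to 11:55 am-2:59 pm.

5:54 am-6:37 am, 9:46 am-11:07 am, 11:55 am-2:59 pm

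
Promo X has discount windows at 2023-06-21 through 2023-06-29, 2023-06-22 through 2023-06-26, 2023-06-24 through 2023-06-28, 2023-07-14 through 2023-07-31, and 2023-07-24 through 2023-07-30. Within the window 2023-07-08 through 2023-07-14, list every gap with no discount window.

2023-07-08 through 2023-07-13

After merging, the occupied span is 2023-06-21 through 2023-06-29, 2023-07-14 through 2023-07-31.
Gaps within 2023-07-08 through 2023-07-14: 2023-07-08 through 2023-07-13.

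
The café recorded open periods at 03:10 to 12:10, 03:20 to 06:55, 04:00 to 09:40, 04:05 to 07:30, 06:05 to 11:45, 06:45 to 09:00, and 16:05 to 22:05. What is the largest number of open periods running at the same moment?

6

Sweep endpoints in order; track running count of active intervals.
Peak of 6 reached at 06:45.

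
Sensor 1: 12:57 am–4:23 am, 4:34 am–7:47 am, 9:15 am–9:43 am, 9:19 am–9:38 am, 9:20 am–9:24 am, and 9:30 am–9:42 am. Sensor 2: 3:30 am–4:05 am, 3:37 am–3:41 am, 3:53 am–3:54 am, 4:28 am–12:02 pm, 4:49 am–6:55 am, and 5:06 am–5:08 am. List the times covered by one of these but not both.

12:57 am–3:30 am, 4:05 am–4:23 am, 4:28 am–4:34 am, 7:47 am–9:15 am, 9:43 am–12:02 pm

First set merges to 12:57 am–4:23 am, 4:34 am–7:47 am, 9:15 am–9:43 am.
Second set merges to 3:30 am–4:05 am, 4:28 am–12:02 pm.
A \ B = 12:57 am–3:30 am, 4:05 am–4:23 am.
B \ A = 4:28 am–4:34 am, 7:47 am–9:15 am, 9:43 am–12:02 pm.
Union of the two gives the symmetric difference.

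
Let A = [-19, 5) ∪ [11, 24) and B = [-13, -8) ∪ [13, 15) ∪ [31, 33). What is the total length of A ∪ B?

A ∪ B = [-19, 5), [11, 24), [31, 33).
Total: 24 + 13 + 2 = 39.

39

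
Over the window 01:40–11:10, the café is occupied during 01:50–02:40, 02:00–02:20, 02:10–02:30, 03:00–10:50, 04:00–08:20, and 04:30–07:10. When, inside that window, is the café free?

After merging, the occupied span is 01:50–02:40, 03:00–10:50.
Gaps within 01:40–11:10: 01:40–01:50, 02:40–03:00, 10:50–11:10.

01:40–01:50, 02:40–03:00, 10:50–11:10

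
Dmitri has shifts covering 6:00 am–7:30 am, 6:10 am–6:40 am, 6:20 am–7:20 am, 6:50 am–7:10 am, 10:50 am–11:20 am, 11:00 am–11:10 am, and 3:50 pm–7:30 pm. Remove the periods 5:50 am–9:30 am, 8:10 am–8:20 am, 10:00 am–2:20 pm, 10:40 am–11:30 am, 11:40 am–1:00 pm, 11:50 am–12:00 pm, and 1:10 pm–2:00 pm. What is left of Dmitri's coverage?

Merge the first list: 6:00 am–7:30 am, 10:50 am–11:20 am, 3:50 pm–7:30 pm.
Merge the second list: 5:50 am–9:30 am, 10:00 am–2:20 pm.
6:00 am–7:30 am lies entirely inside B → drops out.
10:50 am–11:20 am lies entirely inside B → drops out.
3:50 pm–7:30 pm is untouched.

3:50 pm–7:30 pm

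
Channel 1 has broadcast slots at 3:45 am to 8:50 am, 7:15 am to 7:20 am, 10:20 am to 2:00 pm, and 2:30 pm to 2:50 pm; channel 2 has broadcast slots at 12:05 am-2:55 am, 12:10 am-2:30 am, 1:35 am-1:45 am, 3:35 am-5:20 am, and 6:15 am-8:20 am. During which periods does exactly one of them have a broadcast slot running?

12:05 am–2:55 am, 3:35 am–3:45 am, 5:20 am–6:15 am, 8:20 am–8:50 am, 10:20 am–2:00 pm, 2:30 pm–2:50 pm

First set merges to 3:45 am–8:50 am, 10:20 am–2:00 pm, 2:30 pm–2:50 pm.
Second set merges to 12:05 am–2:55 am, 3:35 am–5:20 am, 6:15 am–8:20 am.
Only in the first: 5:20 am–6:15 am, 8:20 am–8:50 am, 10:20 am–2:00 pm, 2:30 pm–2:50 pm.
Only in the second: 12:05 am–2:55 am, 3:35 am–3:45 am.
Together these are the periods covered by exactly one.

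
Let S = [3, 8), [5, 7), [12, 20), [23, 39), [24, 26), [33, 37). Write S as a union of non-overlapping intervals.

[5, 7) overlaps/touches [3, 8) → extend to [3, 8).
[12, 20) is disjoint → start new block.
[23, 39) is disjoint → start new block.
[24, 26) overlaps/touches [23, 39) → extend to [23, 39).
[33, 37) overlaps/touches [23, 39) → extend to [23, 39).

[3, 8) ∪ [12, 20) ∪ [23, 39)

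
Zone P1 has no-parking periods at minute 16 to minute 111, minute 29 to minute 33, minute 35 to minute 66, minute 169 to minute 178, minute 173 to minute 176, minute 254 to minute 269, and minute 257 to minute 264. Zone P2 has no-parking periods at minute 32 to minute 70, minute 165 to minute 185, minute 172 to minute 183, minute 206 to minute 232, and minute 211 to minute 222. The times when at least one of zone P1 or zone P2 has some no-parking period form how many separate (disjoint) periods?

First set merges to minute 16 to minute 111, minute 169 to minute 178, minute 254 to minute 269.
Second set merges to minute 32 to minute 70, minute 165 to minute 185, minute 206 to minute 232.
A ∪ B = minute 16 to minute 111, minute 165 to minute 185, minute 206 to minute 232, minute 254 to minute 269.
That is 4 disjoint pieces.

4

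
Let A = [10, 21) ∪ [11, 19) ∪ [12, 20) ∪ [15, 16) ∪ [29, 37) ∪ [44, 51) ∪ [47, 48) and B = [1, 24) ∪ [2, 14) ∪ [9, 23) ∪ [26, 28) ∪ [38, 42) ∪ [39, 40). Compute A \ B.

[29, 37) ∪ [44, 51)

Merge the first list: [10, 21), [29, 37), [44, 51).
Merge the second list: [1, 24), [26, 28), [38, 42).
[10, 21): entirely removed.
[29, 37): nothing removed.
[44, 51): nothing removed.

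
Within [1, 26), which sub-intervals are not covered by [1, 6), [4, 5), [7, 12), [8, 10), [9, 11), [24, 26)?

[6, 7) ∪ [12, 24)

The merged coverage is [1, 6), [7, 12), [24, 26).
Gaps within [1, 26): [6, 7), [12, 24).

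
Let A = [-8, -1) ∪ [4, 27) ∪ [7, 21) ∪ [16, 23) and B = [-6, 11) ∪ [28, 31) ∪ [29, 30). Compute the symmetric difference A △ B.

[-8, -6) ∪ [-1, 4) ∪ [11, 27) ∪ [28, 31)

First set merges to [-8, -1), [4, 27).
Second set merges to [-6, 11), [28, 31).
A \ B = [-8, -6), [11, 27).
B \ A = [-1, 4), [28, 31).
Union of the two gives the symmetric difference.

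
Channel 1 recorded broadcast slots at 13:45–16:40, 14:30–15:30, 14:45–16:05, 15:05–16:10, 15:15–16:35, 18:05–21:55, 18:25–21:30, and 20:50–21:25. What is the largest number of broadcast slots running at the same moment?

5

Walk the sorted start/end points keeping a running depth.
The depth first hits 5 at 15:15.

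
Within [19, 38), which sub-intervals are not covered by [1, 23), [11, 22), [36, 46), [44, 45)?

[23, 36)

The merged coverage is [1, 23), [36, 46).
Uncovered inside [19, 38): [23, 36).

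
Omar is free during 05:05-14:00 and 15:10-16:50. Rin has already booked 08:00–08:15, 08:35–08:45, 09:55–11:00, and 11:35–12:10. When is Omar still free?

05:05–14:00 minus B → 05:05–08:00, 08:15–08:35, 08:45–09:55, 11:00–11:35, 12:10–14:00.
15:10–16:50: no B overlap → unchanged.

05:05–08:00, 08:15–08:35, 08:45–09:55, 11:00–11:35, 12:10–14:00, 15:10–16:50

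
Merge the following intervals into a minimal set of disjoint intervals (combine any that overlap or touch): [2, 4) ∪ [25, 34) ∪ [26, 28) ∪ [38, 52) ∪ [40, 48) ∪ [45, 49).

[25, 34) is disjoint → start new block.
[26, 28) overlaps/touches [25, 34) → extend to [25, 34).
[38, 52) is disjoint → start new block.
[40, 48) overlaps/touches [38, 52) → extend to [38, 52).
[45, 49) overlaps/touches [38, 52) → extend to [38, 52).

[2, 4) ∪ [25, 34) ∪ [38, 52)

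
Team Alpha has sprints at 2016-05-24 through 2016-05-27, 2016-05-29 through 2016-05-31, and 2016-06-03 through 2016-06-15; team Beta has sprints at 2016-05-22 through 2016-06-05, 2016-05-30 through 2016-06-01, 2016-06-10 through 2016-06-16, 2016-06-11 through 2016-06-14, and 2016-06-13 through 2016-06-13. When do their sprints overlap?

2016-05-24 through 2016-05-27, 2016-05-29 through 2016-05-31, 2016-06-03 through 2016-06-05, 2016-06-10 through 2016-06-15

Merge the second list: 2016-05-22 through 2016-06-05, 2016-06-10 through 2016-06-16.
2016-05-24 through 2016-05-27 ∩ B → 2016-05-24 through 2016-05-27.
2016-05-29 through 2016-05-31 ∩ B → 2016-05-29 through 2016-05-31.
2016-06-03 through 2016-06-15 ∩ B → 2016-06-03 through 2016-06-05, 2016-06-10 through 2016-06-15.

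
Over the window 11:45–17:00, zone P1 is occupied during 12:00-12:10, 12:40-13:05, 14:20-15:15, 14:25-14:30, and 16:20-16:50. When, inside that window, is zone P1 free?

The merged coverage is 12:00–12:10, 12:40–13:05, 14:20–15:15, 16:20–16:50.
Uncovered inside 11:45–17:00: 11:45–12:00, 12:10–12:40, 13:05–14:20, 15:15–16:20, 16:50–17:00.

11:45–12:00, 12:10–12:40, 13:05–14:20, 15:15–16:20, 16:50–17:00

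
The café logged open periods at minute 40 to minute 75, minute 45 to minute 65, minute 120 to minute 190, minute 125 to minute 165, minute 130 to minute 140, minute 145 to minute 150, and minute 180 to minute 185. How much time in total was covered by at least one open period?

105 minutes

Merged: minute 40 to minute 75, minute 120 to minute 190.
Lengths: 35 minutes + 70 minutes = 105 minutes.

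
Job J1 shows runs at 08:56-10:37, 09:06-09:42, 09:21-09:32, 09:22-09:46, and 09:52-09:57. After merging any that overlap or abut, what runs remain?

09:06–09:42 overlaps/touches 08:56–10:37 → extend to 08:56–10:37.
09:21–09:32 overlaps/touches 08:56–10:37 → extend to 08:56–10:37.
09:22–09:46 overlaps/touches 08:56–10:37 → extend to 08:56–10:37.
09:52–09:57 overlaps/touches 08:56–10:37 → extend to 08:56–10:37.

08:56–10:37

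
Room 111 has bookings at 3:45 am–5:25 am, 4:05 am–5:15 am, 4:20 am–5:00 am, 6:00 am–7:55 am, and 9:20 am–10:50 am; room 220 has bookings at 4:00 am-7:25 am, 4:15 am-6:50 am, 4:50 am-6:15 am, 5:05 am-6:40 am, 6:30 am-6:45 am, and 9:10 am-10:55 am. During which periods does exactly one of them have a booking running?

First set merges to 3:45 am-5:25 am, 6:00 am-7:55 am, 9:20 am-10:50 am.
Second set merges to 4:00 am-7:25 am, 9:10 am-10:55 am.
A \ B = 3:45 am-4:00 am, 7:25 am-7:55 am.
B \ A = 5:25 am-6:00 am, 9:10 am-9:20 am, 10:50 am-10:55 am.
Union of the two gives the symmetric difference.

3:45 am-4:00 am, 5:25 am-6:00 am, 7:25 am-7:55 am, 9:10 am-9:20 am, 10:50 am-10:55 am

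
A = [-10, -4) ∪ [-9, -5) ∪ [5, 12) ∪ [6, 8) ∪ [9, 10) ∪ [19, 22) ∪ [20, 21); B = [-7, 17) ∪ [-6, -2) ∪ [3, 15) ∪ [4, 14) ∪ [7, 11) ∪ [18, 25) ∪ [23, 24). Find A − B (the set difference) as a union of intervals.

[-10, -7)

Merge the first list: [-10, -4), [5, 12), [19, 22).
Merge the second list: [-7, 17), [18, 25).
[-10, -4) minus B → [-10, -7).
[5, 12): fully covered by B → removed.
[19, 22): fully covered by B → removed.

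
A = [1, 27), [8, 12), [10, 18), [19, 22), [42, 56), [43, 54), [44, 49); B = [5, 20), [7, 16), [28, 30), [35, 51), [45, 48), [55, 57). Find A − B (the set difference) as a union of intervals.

Merge the first list: [1, 27), [42, 56).
Merge the second list: [5, 20), [28, 30), [35, 51), [55, 57).
[1, 27) minus B → [1, 5), [20, 27).
[42, 56) minus B → [51, 55).

[1, 5) ∪ [20, 27) ∪ [51, 55)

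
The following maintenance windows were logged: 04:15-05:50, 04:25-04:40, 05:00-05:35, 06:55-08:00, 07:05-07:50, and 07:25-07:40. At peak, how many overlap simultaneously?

At 07:25, 3 of the intervals are simultaneously active.
No point has more.

3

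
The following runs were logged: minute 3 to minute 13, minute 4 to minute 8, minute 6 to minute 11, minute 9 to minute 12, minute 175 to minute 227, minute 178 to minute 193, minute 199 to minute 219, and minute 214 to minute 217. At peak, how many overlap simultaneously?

At minute 6, 3 of the intervals are simultaneously active.
No point has more.

3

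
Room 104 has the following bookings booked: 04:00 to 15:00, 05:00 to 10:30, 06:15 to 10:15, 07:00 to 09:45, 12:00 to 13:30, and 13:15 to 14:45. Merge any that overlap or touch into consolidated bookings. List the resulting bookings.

05:00-10:30 overlaps/touches 04:00-15:00 → extend to 04:00-15:00.
06:15-10:15 overlaps/touches 04:00-15:00 → extend to 04:00-15:00.
07:00-09:45 overlaps/touches 04:00-15:00 → extend to 04:00-15:00.
12:00-13:30 overlaps/touches 04:00-15:00 → extend to 04:00-15:00.
13:15-14:45 overlaps/touches 04:00-15:00 → extend to 04:00-15:00.

04:00-15:00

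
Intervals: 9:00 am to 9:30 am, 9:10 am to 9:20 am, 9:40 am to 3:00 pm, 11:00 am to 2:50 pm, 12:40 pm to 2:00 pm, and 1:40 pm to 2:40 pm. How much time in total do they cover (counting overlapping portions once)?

Merged: 9:00 am-9:30 am, 9:40 am-3:00 pm.
Lengths: 30 min + 5 h 20 min = 5 h 50 min.

5 h 50 min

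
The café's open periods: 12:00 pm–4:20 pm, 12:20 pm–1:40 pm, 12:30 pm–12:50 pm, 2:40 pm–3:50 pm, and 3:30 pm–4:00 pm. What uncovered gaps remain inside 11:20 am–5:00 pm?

Covered (merged): 12:00 pm–4:20 pm.
Gaps within 11:20 am–5:00 pm: 11:20 am–12:00 pm, 4:20 pm–5:00 pm.

11:20 am–12:00 pm, 4:20 pm–5:00 pm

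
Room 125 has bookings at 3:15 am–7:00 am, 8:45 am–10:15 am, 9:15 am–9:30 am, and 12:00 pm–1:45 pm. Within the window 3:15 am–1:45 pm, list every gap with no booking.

The merged coverage is 3:15 am–7:00 am, 8:45 am–10:15 am, 12:00 pm–1:45 pm.
Complement within 3:15 am–1:45 pm: 7:00 am–8:45 am, 10:15 am–12:00 pm.

7:00 am–8:45 am, 10:15 am–12:00 pm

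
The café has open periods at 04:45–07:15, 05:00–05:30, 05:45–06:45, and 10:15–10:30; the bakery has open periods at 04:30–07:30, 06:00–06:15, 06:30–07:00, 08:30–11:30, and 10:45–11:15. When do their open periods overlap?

Merge the first list: 04:45–07:15, 10:15–10:30.
Merge the second list: 04:30–07:30, 08:30–11:30.
04:45–07:15 meets the second set on 04:45–07:15.
10:15–10:30 meets the second set on 10:15–10:30.

04:45–07:15, 10:15–10:30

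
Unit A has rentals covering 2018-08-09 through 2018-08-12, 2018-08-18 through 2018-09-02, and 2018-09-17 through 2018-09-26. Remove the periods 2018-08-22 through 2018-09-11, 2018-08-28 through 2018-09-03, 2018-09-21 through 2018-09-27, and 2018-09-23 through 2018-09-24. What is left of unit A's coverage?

Merge the second list: 2018-08-22 through 2018-09-11, 2018-09-21 through 2018-09-27.
2018-08-09 through 2018-08-12: nothing removed.
2018-08-18 through 2018-09-02 \ B = 2018-08-18 through 2018-08-21.
2018-09-17 through 2018-09-26 \ B = 2018-09-17 through 2018-09-20.

2018-08-09 through 2018-08-12, 2018-08-18 through 2018-08-21, 2018-09-17 through 2018-09-20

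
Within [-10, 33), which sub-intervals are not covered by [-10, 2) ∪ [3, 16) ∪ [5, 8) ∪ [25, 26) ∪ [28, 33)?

The merged coverage is [-10, 2), [3, 16), [25, 26), [28, 33).
Complement within [-10, 33): [2, 3), [16, 25), [26, 28).

[2, 3) ∪ [16, 25) ∪ [26, 28)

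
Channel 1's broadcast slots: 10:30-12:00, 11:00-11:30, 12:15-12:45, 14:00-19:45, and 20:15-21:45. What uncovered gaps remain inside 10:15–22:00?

The merged coverage is 10:30–12:00, 12:15–12:45, 14:00–19:45, 20:15–21:45.
Complement within 10:15–22:00: 10:15–10:30, 12:00–12:15, 12:45–14:00, 19:45–20:15, 21:45–22:00.

10:15–10:30, 12:00–12:15, 12:45–14:00, 19:45–20:15, 21:45–22:00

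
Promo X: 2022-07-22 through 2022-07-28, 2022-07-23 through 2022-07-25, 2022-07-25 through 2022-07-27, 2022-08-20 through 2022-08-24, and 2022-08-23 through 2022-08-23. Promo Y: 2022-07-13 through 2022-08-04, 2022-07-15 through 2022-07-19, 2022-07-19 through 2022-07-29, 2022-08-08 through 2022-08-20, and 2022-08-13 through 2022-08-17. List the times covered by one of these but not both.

2022-07-13 through 2022-07-21, 2022-07-29 through 2022-08-04, 2022-08-08 through 2022-08-19, 2022-08-21 through 2022-08-24

Merge the first list: 2022-07-22 through 2022-07-28, 2022-08-20 through 2022-08-24.
Merge the second list: 2022-07-13 through 2022-08-04, 2022-08-08 through 2022-08-20.
A but not B: 2022-08-21 through 2022-08-24.
B but not A: 2022-07-13 through 2022-07-21, 2022-07-29 through 2022-08-04, 2022-08-08 through 2022-08-19.
Combining gives A △ B.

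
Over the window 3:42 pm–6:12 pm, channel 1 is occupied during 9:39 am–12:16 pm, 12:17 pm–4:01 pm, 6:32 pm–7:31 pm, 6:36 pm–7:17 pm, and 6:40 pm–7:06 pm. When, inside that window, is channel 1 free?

4:01 pm–6:12 pm

The merged coverage is 9:39 am–12:16 pm, 12:17 pm–4:01 pm, 6:32 pm–7:31 pm.
Uncovered inside 3:42 pm–6:12 pm: 4:01 pm–6:12 pm.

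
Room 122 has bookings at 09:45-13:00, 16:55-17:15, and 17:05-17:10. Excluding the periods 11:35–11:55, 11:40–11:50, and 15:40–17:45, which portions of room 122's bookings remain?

A, merged: 09:45–13:00, 16:55–17:15.
B, merged: 11:35–11:55, 15:40–17:45.
09:45–13:00 minus B → 09:45–11:35, 11:55–13:00.
16:55–17:15: fully covered by B → removed.

09:45–11:35, 11:55–13:00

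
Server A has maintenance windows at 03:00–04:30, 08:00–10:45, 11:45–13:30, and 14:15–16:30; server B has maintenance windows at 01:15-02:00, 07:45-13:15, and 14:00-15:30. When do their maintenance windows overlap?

03:00-04:30 meets no B interval.
08:00-10:45 ∩ B → 08:00-10:45.
11:45-13:30 ∩ B → 11:45-13:15.
14:15-16:30 ∩ B → 14:15-15:30.

08:00-10:45, 11:45-13:15, 14:15-15:30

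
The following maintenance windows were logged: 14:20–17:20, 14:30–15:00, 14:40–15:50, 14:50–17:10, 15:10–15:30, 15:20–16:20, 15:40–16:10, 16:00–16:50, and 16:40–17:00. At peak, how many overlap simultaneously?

Walk the sorted start/end points keeping a running depth.
The depth first hits 5 at 15:20.

5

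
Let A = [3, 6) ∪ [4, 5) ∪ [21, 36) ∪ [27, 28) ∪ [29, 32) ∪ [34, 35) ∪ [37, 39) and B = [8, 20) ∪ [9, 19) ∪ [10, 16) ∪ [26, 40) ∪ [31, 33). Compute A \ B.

A, merged: [3, 6), [21, 36), [37, 39).
B, merged: [8, 20), [26, 40).
[3, 6): nothing removed.
[21, 36) \ B = [21, 26).
[37, 39): entirely removed.

[3, 6) ∪ [21, 26)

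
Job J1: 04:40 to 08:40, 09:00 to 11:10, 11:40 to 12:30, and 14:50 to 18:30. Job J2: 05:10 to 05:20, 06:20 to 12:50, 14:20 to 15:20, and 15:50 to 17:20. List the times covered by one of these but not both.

Only in the first: 04:40-05:10, 05:20-06:20, 15:20-15:50, 17:20-18:30.
Only in the second: 08:40-09:00, 11:10-11:40, 12:30-12:50, 14:20-14:50.
Together these are the periods covered by exactly one.

04:40-05:10, 05:20-06:20, 08:40-09:00, 11:10-11:40, 12:30-12:50, 14:20-14:50, 15:20-15:50, 17:20-18:30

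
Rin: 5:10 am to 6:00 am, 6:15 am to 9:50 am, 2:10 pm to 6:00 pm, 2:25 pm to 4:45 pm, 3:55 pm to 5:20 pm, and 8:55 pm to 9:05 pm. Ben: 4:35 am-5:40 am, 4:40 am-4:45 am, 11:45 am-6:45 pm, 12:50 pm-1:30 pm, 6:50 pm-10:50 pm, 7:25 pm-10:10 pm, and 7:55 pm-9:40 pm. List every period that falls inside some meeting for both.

5:10 am–5:40 am, 2:10 pm–6:00 pm, 8:55 pm–9:05 pm

First set merges to 5:10 am–6:00 am, 6:15 am–9:50 am, 2:10 pm–6:00 pm, 8:55 pm–9:05 pm.
Second set merges to 4:35 am–5:40 am, 11:45 am–6:45 pm, 6:50 pm–10:50 pm.
5:10 am–6:00 am ∩ B → 5:10 am–5:40 am.
6:15 am–9:50 am meets no B interval.
2:10 pm–6:00 pm ∩ B → 2:10 pm–6:00 pm.
8:55 pm–9:05 pm ∩ B → 8:55 pm–9:05 pm.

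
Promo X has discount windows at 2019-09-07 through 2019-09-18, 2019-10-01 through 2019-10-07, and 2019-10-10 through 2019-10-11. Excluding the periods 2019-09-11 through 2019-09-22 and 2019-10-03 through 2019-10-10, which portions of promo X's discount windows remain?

2019-09-07 through 2019-09-10, 2019-10-01 through 2019-10-02, 2019-10-11 through 2019-10-11

2019-09-07 through 2019-09-18 minus B → 2019-09-07 through 2019-09-10.
2019-10-01 through 2019-10-07 minus B → 2019-10-01 through 2019-10-02.
2019-10-10 through 2019-10-11 minus B → 2019-10-11 through 2019-10-11.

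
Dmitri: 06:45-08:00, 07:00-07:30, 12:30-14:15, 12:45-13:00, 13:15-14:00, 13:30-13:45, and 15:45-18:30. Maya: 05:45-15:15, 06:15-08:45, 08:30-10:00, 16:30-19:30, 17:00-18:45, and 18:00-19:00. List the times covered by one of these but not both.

A, merged: 06:45–08:00, 12:30–14:15, 15:45–18:30.
B, merged: 05:45–15:15, 16:30–19:30.
A but not B: 15:45–16:30.
B but not A: 05:45–06:45, 08:00–12:30, 14:15–15:15, 18:30–19:30.
Combining gives A △ B.

05:45–06:45, 08:00–12:30, 14:15–15:15, 15:45–16:30, 18:30–19:30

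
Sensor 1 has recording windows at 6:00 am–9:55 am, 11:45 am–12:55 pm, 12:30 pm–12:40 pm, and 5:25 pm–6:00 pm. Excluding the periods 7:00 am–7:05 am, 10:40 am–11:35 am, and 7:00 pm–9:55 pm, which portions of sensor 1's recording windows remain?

First set merges to 6:00 am–9:55 am, 11:45 am–12:55 pm, 5:25 pm–6:00 pm.
6:00 am–9:55 am minus B → 6:00 am–7:00 am, 7:05 am–9:55 am.
11:45 am–12:55 pm: no B overlap → unchanged.
5:25 pm–6:00 pm: no B overlap → unchanged.

6:00 am–7:00 am, 7:05 am–9:55 am, 11:45 am–12:55 pm, 5:25 pm–6:00 pm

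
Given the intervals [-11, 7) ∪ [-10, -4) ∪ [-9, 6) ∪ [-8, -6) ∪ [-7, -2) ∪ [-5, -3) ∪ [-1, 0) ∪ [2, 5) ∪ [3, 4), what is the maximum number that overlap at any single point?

5

Walk the sorted start/end points keeping a running depth.
The depth first hits 5 at -7.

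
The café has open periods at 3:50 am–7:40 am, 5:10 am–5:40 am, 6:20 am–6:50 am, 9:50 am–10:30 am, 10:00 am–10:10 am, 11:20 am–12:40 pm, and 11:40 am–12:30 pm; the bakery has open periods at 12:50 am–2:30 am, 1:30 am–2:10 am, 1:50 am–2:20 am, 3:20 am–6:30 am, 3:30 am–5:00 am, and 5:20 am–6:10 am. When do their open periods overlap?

3:50 am–6:30 am

First set merges to 3:50 am–7:40 am, 9:50 am–10:30 am, 11:20 am–12:40 pm.
Second set merges to 12:50 am–2:30 am, 3:20 am–6:30 am.
3:50 am–7:40 am meets the second set on 3:50 am–6:30 am.
9:50 am–10:30 am: no overlap with the second set.
11:20 am–12:40 pm: no overlap with the second set.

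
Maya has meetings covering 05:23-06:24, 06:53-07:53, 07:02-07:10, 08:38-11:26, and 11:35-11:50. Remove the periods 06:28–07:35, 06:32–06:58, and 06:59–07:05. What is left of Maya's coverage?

First set merges to 05:23–06:24, 06:53–07:53, 08:38–11:26, 11:35–11:50.
Second set merges to 06:28–07:35.
05:23–06:24 is untouched.
06:53–07:53 with B removed leaves 07:35–07:53.
08:38–11:26 is untouched.
11:35–11:50 is untouched.

05:23–06:24, 07:35–07:53, 08:38–11:26, 11:35–11:50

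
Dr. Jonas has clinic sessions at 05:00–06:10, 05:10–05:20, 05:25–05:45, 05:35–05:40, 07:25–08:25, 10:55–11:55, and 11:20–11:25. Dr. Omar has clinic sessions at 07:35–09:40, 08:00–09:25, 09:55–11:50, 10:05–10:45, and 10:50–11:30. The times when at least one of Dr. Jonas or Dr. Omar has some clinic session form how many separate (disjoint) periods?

A, merged: 05:00–06:10, 07:25–08:25, 10:55–11:55.
B, merged: 07:35–09:40, 09:55–11:50.
A ∪ B = 05:00–06:10, 07:25–09:40, 09:55–11:55.
That is 3 disjoint pieces.

3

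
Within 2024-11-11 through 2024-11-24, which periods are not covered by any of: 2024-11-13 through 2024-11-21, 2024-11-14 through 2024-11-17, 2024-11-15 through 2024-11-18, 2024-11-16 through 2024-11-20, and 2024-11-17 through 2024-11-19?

2024-11-11 through 2024-11-12, 2024-11-22 through 2024-11-24

The merged coverage is 2024-11-13 through 2024-11-21.
Gaps within 2024-11-11 through 2024-11-24: 2024-11-11 through 2024-11-12, 2024-11-22 through 2024-11-24.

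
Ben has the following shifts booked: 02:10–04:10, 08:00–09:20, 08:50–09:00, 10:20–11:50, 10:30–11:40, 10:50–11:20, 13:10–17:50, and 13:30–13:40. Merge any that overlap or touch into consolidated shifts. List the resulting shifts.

08:00-09:20 is disjoint → start new block.
08:50-09:00 overlaps/touches 08:00-09:20 → extend to 08:00-09:20.
10:20-11:50 is disjoint → start new block.
10:30-11:40 overlaps/touches 10:20-11:50 → extend to 10:20-11:50.
10:50-11:20 overlaps/touches 10:20-11:50 → extend to 10:20-11:50.
13:10-17:50 is disjoint → start new block.
13:30-13:40 overlaps/touches 13:10-17:50 → extend to 13:10-17:50.

02:10-04:10, 08:00-09:20, 10:20-11:50, 13:10-17:50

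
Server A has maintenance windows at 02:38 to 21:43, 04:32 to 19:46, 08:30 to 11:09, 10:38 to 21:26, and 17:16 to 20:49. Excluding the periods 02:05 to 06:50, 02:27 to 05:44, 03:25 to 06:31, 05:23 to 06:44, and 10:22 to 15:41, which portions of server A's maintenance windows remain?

A, merged: 02:38-21:43.
B, merged: 02:05-06:50, 10:22-15:41.
02:38-21:43 minus B → 06:50-10:22, 15:41-21:43.

06:50-10:22, 15:41-21:43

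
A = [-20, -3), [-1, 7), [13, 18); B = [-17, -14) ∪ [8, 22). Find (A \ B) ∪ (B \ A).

[-20, -17) ∪ [-14, -3) ∪ [-1, 7) ∪ [8, 13) ∪ [18, 22)

A but not B: [-20, -17), [-14, -3), [-1, 7).
B but not A: [8, 13), [18, 22).
Combining gives A △ B.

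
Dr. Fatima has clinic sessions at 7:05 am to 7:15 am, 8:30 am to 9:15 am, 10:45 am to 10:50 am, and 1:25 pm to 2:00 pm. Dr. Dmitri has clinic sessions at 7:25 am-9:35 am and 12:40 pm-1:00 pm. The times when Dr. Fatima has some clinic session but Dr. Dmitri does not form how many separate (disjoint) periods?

A \ B = 7:05 am-7:15 am, 10:45 am-10:50 am, 1:25 pm-2:00 pm.
That is 3 disjoint pieces.

3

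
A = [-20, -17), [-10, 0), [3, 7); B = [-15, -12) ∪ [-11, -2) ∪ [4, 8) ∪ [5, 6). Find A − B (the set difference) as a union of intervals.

[-20, -17) ∪ [-2, 0) ∪ [3, 4)

B, merged: [-15, -12), [-11, -2), [4, 8).
[-20, -17): no B overlap → unchanged.
[-10, 0) minus B → [-2, 0).
[3, 7) minus B → [3, 4).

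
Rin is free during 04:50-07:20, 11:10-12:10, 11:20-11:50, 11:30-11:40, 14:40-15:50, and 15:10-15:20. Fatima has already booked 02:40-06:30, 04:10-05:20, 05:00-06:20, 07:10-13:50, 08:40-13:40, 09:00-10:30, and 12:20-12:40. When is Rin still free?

06:30–07:10, 14:40–15:50

First set merges to 04:50–07:20, 11:10–12:10, 14:40–15:50.
Second set merges to 02:40–06:30, 07:10–13:50.
04:50–07:20 minus B → 06:30–07:10.
11:10–12:10: fully covered by B → removed.
14:40–15:50: no B overlap → unchanged.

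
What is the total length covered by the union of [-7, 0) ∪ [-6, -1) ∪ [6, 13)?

Merged: [-7, 0), [6, 13).
Lengths: 7 + 7 = 14.

14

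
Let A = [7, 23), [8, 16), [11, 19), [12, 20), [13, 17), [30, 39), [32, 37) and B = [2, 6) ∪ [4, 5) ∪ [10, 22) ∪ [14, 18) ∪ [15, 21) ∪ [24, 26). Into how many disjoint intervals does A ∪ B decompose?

First set merges to [7, 23), [30, 39).
Second set merges to [2, 6), [10, 22), [24, 26).
A ∪ B = [2, 6), [7, 23), [24, 26), [30, 39).
That is 4 disjoint pieces.

4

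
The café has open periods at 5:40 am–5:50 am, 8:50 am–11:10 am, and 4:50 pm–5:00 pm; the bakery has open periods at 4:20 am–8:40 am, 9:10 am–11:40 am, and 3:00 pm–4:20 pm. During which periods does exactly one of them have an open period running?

A \ B = 8:50 am–9:10 am, 4:50 pm–5:00 pm.
B \ A = 4:20 am–5:40 am, 5:50 am–8:40 am, 11:10 am–11:40 am, 3:00 pm–4:20 pm.
Union of the two gives the symmetric difference.

4:20 am–5:40 am, 5:50 am–8:40 am, 8:50 am–9:10 am, 11:10 am–11:40 am, 3:00 pm–4:20 pm, 4:50 pm–5:00 pm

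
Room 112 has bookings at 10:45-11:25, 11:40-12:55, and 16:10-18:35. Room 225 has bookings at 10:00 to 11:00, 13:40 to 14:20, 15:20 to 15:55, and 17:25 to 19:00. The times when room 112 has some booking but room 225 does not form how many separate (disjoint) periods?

A \ B = 11:00–11:25, 11:40–12:55, 16:10–17:25.
That is 3 disjoint pieces.

3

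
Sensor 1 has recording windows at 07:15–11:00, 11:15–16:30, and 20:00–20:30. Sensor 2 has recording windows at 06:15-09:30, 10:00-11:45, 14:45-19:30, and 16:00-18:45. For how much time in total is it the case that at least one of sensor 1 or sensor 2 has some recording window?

Second set merges to 06:15–09:30, 10:00–11:45, 14:45–19:30.
A ∪ B = 06:15–19:30, 20:00–20:30.
Total: 13 h 15 min + 30 min = 13 h 45 min.

13 h 45 min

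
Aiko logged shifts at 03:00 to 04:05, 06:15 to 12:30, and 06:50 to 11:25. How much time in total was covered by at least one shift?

7 h 20 min

Merged: 03:00–04:05, 06:15–12:30.
Lengths: 1 h 5 min + 6 h 15 min = 7 h 20 min.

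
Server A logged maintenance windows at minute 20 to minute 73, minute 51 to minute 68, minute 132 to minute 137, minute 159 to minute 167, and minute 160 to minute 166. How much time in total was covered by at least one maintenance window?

Merged: minute 20 to minute 73, minute 132 to minute 137, minute 159 to minute 167.
Lengths: 53 minutes + 5 minutes + 8 minutes = 66 minutes.

66 minutes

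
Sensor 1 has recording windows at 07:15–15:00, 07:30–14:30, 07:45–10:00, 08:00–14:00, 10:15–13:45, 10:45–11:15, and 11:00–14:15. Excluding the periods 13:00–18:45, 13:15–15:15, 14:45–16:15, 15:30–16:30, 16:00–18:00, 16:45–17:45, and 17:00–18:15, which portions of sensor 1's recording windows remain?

07:15-13:00

A, merged: 07:15-15:00.
B, merged: 13:00-18:45.
07:15-15:00 with B removed leaves 07:15-13:00.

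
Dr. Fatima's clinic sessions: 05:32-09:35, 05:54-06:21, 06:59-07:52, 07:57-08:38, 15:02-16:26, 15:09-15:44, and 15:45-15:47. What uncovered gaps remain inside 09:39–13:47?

Covered (merged): 05:32-09:35, 15:02-16:26.
Complement within 09:39-13:47: 09:39-13:47.

09:39-13:47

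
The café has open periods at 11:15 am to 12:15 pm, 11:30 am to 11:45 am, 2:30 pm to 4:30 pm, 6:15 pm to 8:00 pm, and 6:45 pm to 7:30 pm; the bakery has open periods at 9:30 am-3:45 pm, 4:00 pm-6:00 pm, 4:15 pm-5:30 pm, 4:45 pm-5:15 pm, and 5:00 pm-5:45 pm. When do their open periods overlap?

Merge the first list: 11:15 am-12:15 pm, 2:30 pm-4:30 pm, 6:15 pm-8:00 pm.
Merge the second list: 9:30 am-3:45 pm, 4:00 pm-6:00 pm.
11:15 am-12:15 pm overlaps B on 11:15 am-12:15 pm.
2:30 pm-4:30 pm overlaps B on 2:30 pm-3:45 pm, 4:00 pm-4:30 pm.
6:15 pm-8:00 pm falls entirely outside B.

11:15 am-12:15 pm, 2:30 pm-3:45 pm, 4:00 pm-4:30 pm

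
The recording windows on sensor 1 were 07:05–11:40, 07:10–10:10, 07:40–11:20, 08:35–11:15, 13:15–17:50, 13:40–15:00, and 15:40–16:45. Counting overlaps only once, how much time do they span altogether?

9 h 10 min

Merged: 07:05–11:40, 13:15–17:50.
Lengths: 4 h 35 min + 4 h 35 min = 9 h 10 min.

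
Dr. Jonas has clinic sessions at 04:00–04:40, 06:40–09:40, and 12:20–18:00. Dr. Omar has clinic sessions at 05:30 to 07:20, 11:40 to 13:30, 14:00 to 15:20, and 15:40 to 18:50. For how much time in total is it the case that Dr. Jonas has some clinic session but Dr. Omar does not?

3 h 50 min

A \ B = 04:00-04:40, 07:20-09:40, 13:30-14:00, 15:20-15:40.
Total: 40 min + 2 h 20 min + 30 min + 20 min = 3 h 50 min.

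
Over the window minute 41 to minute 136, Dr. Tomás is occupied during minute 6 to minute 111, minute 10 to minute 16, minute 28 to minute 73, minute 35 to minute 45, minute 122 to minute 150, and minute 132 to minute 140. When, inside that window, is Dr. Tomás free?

minute 111 to minute 122

After merging, the occupied span is minute 6 to minute 111, minute 122 to minute 150.
Uncovered inside minute 41 to minute 136: minute 111 to minute 122.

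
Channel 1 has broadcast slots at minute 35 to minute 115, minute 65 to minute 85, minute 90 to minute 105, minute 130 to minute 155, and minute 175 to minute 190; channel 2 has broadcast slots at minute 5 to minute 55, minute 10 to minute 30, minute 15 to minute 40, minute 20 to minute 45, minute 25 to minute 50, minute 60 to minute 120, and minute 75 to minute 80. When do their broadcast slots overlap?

minute 35 to minute 55, minute 60 to minute 115

Merge the first list: minute 35 to minute 115, minute 130 to minute 155, minute 175 to minute 190.
Merge the second list: minute 5 to minute 55, minute 60 to minute 120.
minute 35 to minute 115 meets the second set on minute 35 to minute 55, minute 60 to minute 115.
minute 130 to minute 155: no overlap with the second set.
minute 175 to minute 190: no overlap with the second set.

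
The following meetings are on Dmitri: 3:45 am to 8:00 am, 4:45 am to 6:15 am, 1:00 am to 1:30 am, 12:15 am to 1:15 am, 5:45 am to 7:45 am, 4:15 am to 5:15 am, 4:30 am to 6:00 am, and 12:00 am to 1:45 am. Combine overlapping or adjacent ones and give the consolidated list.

12:00 am-1:45 am, 3:45 am-8:00 am

Sort by start: 12:00 am-1:45 am, 12:15 am-1:15 am, 1:00 am-1:30 am, 3:45 am-8:00 am, 4:15 am-5:15 am, 4:30 am-6:00 am, 4:45 am-6:15 am, 5:45 am-7:45 am.
12:15 am-1:15 am overlaps/touches 12:00 am-1:45 am → extend to 12:00 am-1:45 am.
1:00 am-1:30 am overlaps/touches 12:00 am-1:45 am → extend to 12:00 am-1:45 am.
3:45 am-8:00 am is disjoint → start new block.
4:15 am-5:15 am overlaps/touches 3:45 am-8:00 am → extend to 3:45 am-8:00 am.
4:30 am-6:00 am overlaps/touches 3:45 am-8:00 am → extend to 3:45 am-8:00 am.
4:45 am-6:15 am overlaps/touches 3:45 am-8:00 am → extend to 3:45 am-8:00 am.
5:45 am-7:45 am overlaps/touches 3:45 am-8:00 am → extend to 3:45 am-8:00 am.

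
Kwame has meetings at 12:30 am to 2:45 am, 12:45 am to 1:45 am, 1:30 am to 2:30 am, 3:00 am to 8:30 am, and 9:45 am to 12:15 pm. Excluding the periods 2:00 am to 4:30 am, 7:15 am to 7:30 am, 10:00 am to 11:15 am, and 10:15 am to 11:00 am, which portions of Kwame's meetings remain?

First set merges to 12:30 am-2:45 am, 3:00 am-8:30 am, 9:45 am-12:15 pm.
Second set merges to 2:00 am-4:30 am, 7:15 am-7:30 am, 10:00 am-11:15 am.
12:30 am-2:45 am \ B = 12:30 am-2:00 am.
3:00 am-8:30 am \ B = 4:30 am-7:15 am, 7:30 am-8:30 am.
9:45 am-12:15 pm \ B = 9:45 am-10:00 am, 11:15 am-12:15 pm.

12:30 am-2:00 am, 4:30 am-7:15 am, 7:30 am-8:30 am, 9:45 am-10:00 am, 11:15 am-12:15 pm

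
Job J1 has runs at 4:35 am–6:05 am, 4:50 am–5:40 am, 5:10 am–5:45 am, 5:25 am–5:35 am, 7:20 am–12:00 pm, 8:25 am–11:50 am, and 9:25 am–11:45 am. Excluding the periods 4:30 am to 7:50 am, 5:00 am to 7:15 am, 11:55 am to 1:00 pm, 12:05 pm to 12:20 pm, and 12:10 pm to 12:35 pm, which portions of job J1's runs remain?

Merge the first list: 4:35 am-6:05 am, 7:20 am-12:00 pm.
Merge the second list: 4:30 am-7:50 am, 11:55 am-1:00 pm.
4:35 am-6:05 am: entirely removed.
7:20 am-12:00 pm \ B = 7:50 am-11:55 am.

7:50 am-11:55 am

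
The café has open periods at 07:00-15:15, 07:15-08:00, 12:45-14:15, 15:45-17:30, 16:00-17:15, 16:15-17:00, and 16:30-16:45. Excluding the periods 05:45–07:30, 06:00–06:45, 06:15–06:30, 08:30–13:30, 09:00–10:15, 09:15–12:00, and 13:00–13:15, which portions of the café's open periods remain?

First set merges to 07:00–15:15, 15:45–17:30.
Second set merges to 05:45–07:30, 08:30–13:30.
07:00–15:15 with B removed leaves 07:30–08:30, 13:30–15:15.
15:45–17:30 is untouched.

07:30–08:30, 13:30–15:15, 15:45–17:30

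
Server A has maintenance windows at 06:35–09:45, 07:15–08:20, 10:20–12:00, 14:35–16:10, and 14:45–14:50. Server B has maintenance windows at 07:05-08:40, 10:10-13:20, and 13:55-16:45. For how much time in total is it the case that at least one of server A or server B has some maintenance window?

9 h 10 min

A, merged: 06:35–09:45, 10:20–12:00, 14:35–16:10.
A ∪ B = 06:35–09:45, 10:10–13:20, 13:55–16:45.
Total: 3 h 10 min + 3 h 10 min + 2 h 50 min = 9 h 10 min.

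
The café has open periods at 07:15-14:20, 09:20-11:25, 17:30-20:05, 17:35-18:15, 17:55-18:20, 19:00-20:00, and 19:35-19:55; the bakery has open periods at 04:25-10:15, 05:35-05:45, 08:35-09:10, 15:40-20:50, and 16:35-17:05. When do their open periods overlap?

07:15–10:15, 17:30–20:05

Merge the first list: 07:15–14:20, 17:30–20:05.
Merge the second list: 04:25–10:15, 15:40–20:50.
07:15–14:20 overlaps B on 07:15–10:15.
17:30–20:05 overlaps B on 17:30–20:05.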